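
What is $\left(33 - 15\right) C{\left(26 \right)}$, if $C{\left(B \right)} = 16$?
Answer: $288$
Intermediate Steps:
$\left(33 - 15\right) C{\left(26 \right)} = \left(33 - 15\right) 16 = 18 \cdot 16 = 288$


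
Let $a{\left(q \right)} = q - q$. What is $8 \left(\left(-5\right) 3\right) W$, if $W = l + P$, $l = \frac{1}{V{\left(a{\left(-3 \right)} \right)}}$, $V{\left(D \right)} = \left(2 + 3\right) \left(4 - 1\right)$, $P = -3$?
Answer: $352$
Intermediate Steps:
$a{\left(q \right)} = 0$
$V{\left(D \right)} = 15$ ($V{\left(D \right)} = 5 \cdot 3 = 15$)
$l = \frac{1}{15} \approx 0.066667$
$W = - \frac{44}{15}$ ($W = \frac{1}{15} - 3 = - \frac{44}{15} \approx -2.9333$)
$8 \left(\left(-5\right) 3\right) W = 8 \left(\left(-5\right) 3\right) \left(- \frac{44}{15}\right) = 8 \left(-15\right) \left(- \frac{44}{15}\right) = \left(-120\right) \left(- \frac{44}{15}\right) = 352$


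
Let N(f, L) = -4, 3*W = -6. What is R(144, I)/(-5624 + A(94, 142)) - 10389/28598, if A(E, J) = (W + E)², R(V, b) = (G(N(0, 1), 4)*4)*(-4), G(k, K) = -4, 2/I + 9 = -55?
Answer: -3459311/10152290 ≈ -0.34074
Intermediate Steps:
I = -1/32 (I = 2/(-9 - 55) = 2/(-64) = 2*(-1/64) = -1/32 ≈ -0.031250)
W = -2 (W = (⅓)*(-6) = -2)
R(V, b) = 64 (R(V, b) = -4*4*(-4) = -16*(-4) = 64)
A(E, J) = (-2 + E)²
R(144, I)/(-5624 + A(94, 142)) - 10389/28598 = 64/(-5624 + (-2 + 94)²) - 10389/28598 = 64/(-5624 + 92²) - 10389*1/28598 = 64/(-5624 + 8464) - 10389/28598 = 64/2840 - 10389/28598 = 64*(1/2840) - 10389/28598 = 8/355 - 10389/28598 = -3459311/10152290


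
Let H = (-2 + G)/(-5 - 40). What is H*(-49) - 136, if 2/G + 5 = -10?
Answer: -93368/675 ≈ -138.32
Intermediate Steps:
G = -2/15 (G = 2/(-5 - 10) = 2/(-15) = 2*(-1/15) = -2/15 ≈ -0.13333)
H = 32/675 (H = (-2 - 2/15)/(-5 - 40) = -32/15/(-45) = -32/15*(-1/45) = 32/675 ≈ 0.047407)
H*(-49) - 136 = (32/675)*(-49) - 136 = -1568/675 - 136 = -93368/675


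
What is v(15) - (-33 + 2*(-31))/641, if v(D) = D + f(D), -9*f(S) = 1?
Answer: 86749/5769 ≈ 15.037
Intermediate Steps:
f(S) = -⅑ (f(S) = -⅑*1 = -⅑)
v(D) = -⅑ + D (v(D) = D - ⅑ = -⅑ + D)
v(15) - (-33 + 2*(-31))/641 = (-⅑ + 15) - (-33 + 2*(-31))/641 = 134/9 - (-33 - 62)/641 = 134/9 - (-95)/641 = 134/9 - 1*(-95/641) = 134/9 + 95/641 = 86749/5769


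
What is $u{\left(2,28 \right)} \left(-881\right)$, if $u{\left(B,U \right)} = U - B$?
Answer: $-22906$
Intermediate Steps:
$u{\left(2,28 \right)} \left(-881\right) = \left(28 - 2\right) \left(-881\right) = 26 \left(-881\right) = -22906$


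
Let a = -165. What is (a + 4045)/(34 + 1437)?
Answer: 3880/1471 ≈ 2.6377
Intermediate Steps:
(a + 4045)/(34 + 1437) = (-165 + 4045)/(34 + 1437) = 3880/1471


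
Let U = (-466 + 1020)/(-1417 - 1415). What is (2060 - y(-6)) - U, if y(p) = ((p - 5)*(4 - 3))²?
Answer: 2745901/1416 ≈ 1939.2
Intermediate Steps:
U = -277/1416 (U = 554/(-2832) = 554*(-1/2832) = -277/1416 ≈ -0.19562)
y(p) = (-5 + p)² (y(p) = ((-5 + p)*1)² = (-5 + p)²)
(2060 - y(-6)) - U = (2060 - (-5 - 6)²) - 1*(-277/1416) = (2060 - 1*(-11)²) + 277/1416 = (2060 - 1*121) + 277/1416 = (2060 - 121) + 277/1416 = 1939 + 277/1416 = 2745901/1416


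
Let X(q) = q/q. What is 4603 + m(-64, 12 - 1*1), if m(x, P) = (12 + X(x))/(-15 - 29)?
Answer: 202519/44 ≈ 4602.7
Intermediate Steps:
X(q) = 1
m(x, P) = -13/44 (m(x, P) = (12 + 1)/(-15 - 29) = 13/(-44) = 13*(-1/44) = -13/44)
4603 + m(-64, 12 - 1*1) = 4603 - 13/44 = 202519/44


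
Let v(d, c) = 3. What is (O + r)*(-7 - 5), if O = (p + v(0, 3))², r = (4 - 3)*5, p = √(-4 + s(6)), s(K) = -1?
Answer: -108 - 72*I*√5 ≈ -108.0 - 161.0*I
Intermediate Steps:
p = I*√5 (p = √(-4 - 1) = √(-5) = I*√5 ≈ 2.2361*I)
r = 5 (r = 1*5 = 5)
O = (3 + I*√5)² (O = (I*√5 + 3)² = (3 + I*√5)² ≈ 4.0 + 13.416*I)
(O + r)*(-7 - 5) = ((3 + I*√5)² + 5)*(-7 - 5) = (5 + (3 + I*√5)²)*(-12) = -60 - 12*(3 + I*√5)²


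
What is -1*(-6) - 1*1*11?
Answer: -5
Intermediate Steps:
-1*(-6) - 1*1*11 = 6 - 1*11 = 6 - 11 = -5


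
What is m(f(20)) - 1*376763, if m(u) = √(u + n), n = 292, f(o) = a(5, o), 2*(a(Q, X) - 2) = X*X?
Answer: -376763 + √494 ≈ -3.7674e+5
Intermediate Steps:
a(Q, X) = 2 + X²/2 (a(Q, X) = 2 + (X*X)/2 = 2 + X²/2)
f(o) = 2 + o²/2
m(u) = √(292 + u) (m(u) = √(u + 292) = √(292 + u))
m(f(20)) - 1*376763 = √(292 + (2 + (½)*20²)) - 1*376763 = √(292 + (2 + (½)*400)) - 376763 = √(292 + (2 + 200)) - 376763 = √(292 + 202) - 376763 = √494 - 376763 = -376763 + √494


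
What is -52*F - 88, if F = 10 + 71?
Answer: -4300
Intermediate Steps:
F = 81
-52*F - 88 = -52*81 - 88 = -4212 - 88 = -4300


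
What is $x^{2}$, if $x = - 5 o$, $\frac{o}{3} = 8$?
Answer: $14400$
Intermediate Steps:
$o = 24$ ($o = 3 \cdot 8 = 24$)
$x = -120$ ($x = \left(-5\right) 24 = -120$)
$x^{2} = \left(-120\right)^{2} = 14400$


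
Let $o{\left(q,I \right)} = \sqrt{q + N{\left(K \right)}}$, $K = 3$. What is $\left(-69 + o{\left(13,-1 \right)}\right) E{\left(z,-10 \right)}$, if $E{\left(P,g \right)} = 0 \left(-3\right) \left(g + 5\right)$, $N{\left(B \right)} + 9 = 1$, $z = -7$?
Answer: $0$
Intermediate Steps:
$N{\left(B \right)} = -8$ ($N{\left(B \right)} = -9 + 1 = -8$)
$o{\left(q,I \right)} = \sqrt{-8 + q}$ ($o{\left(q,I \right)} = \sqrt{q - 8} = \sqrt{-8 + q}$)
$E{\left(P,g \right)} = 0$ ($E{\left(P,g \right)} = 0 \left(5 + g\right) = 0$)
$\left(-69 + o{\left(13,-1 \right)}\right) E{\left(z,-10 \right)} = \left(-69 + \sqrt{-8 + 13}\right) 0 = \left(-69 + \sqrt{5}\right) 0 = 0$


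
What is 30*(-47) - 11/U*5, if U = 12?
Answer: -16975/12 ≈ -1414.6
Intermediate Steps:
30*(-47) - 11/U*5 = 30*(-47) - 11/12*5 = -1410 - 11*1/12*5 = -1410 - 11/12*5 = -1410 - 55/12 = -16975/12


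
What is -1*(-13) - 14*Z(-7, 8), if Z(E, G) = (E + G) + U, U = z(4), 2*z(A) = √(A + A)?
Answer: -1 - 14*√2 ≈ -20.799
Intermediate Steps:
z(A) = √2*√A/2 (z(A) = √(A + A)/2 = √(2*A)/2 = (√2*√A)/2 = √2*√A/2)
U = √2 (U = √2*√4/2 = (½)*√2*2 = √2 ≈ 1.4142)
Z(E, G) = E + G + √2 (Z(E, G) = (E + G) + √2 = E + G + √2)
-1*(-13) - 14*Z(-7, 8) = -1*(-13) - 14*(-7 + 8 + √2) = 13 - 14*(1 + √2) = 13 + (-14 - 14*√2) = -1 - 14*√2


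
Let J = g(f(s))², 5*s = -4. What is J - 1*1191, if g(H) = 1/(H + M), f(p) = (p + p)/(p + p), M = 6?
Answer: -58358/49 ≈ -1191.0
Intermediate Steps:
s = -⅘ (s = (⅕)*(-4) = -⅘ ≈ -0.80000)
f(p) = 1 (f(p) = (2*p)/((2*p)) = (2*p)*(1/(2*p)) = 1)
g(H) = 1/(6 + H) (g(H) = 1/(H + 6) = 1/(6 + H))
J = 1/49 (J = (1/(6 + 1))² = (1/7)² = (⅐)² = 1/49 ≈ 0.020408)
J - 1*1191 = 1/49 - 1*1191 = 1/49 - 1191 = -58358/49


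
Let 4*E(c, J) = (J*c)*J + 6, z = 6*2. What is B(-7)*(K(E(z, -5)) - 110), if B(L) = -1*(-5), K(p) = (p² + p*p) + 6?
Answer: 116005/2 ≈ 58003.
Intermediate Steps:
z = 12
E(c, J) = 3/2 + c*J²/4 (E(c, J) = ((J*c)*J + 6)/4 = (c*J² + 6)/4 = (6 + c*J²)/4 = 3/2 + c*J²/4)
K(p) = 6 + 2*p² (K(p) = (p² + p²) + 6 = 2*p² + 6 = 6 + 2*p²)
B(L) = 5
B(-7)*(K(E(z, -5)) - 110) = 5*((6 + 2*(3/2 + (¼)*12*(-5)²)²) - 110) = 5*((6 + 2*(3/2 + (¼)*12*25)²) - 110) = 5*((6 + 2*(3/2 + 75)²) - 110) = 5*((6 + 2*(153/2)²) - 110) = 5*((6 + 2*(23409/4)) - 110) = 5*((6 + 23409/2) - 110) = 5*(23421/2 - 110) = 5*(23201/2) = 116005/2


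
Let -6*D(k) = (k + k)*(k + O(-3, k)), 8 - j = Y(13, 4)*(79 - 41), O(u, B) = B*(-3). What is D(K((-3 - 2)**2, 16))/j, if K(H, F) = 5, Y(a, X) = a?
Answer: -25/729 ≈ -0.034294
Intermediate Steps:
O(u, B) = -3*B
j = -486 (j = 8 - 13*(79 - 41) = 8 - 13*38 = 8 - 1*494 = 8 - 494 = -486)
D(k) = 2*k**2/3 (D(k) = -(k + k)*(k - 3*k)/6 = -2*k*(-2*k)/6 = -(-2)*k**2/3 = 2*k**2/3)
D(K((-3 - 2)**2, 16))/j = ((2/3)*5**2)/(-486) = ((2/3)*25)*(-1/486) = (50/3)*(-1/486) = -25/729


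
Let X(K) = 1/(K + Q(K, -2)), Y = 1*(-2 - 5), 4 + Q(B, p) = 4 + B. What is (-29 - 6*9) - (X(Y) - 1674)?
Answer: 22275/14 ≈ 1591.1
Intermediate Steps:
Q(B, p) = B (Q(B, p) = -4 + (4 + B) = B)
Y = -7 (Y = 1*(-7) = -7)
X(K) = 1/(2*K) (X(K) = 1/(K + K) = 1/(2*K))
(-29 - 6*9) - (X(Y) - 1674) = (-29 - 6*9) - ((½)/(-7) - 1674) = (-29 - 54) - ((½)*(-⅐) - 1674) = -83 - (-1/14 - 1674) = -83 - 1*(-23437/14) = -83 + 23437/14 = 22275/14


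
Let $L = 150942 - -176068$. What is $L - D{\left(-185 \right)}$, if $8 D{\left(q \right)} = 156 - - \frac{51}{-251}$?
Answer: $\frac{656596975}{2008} \approx 3.2699 \cdot 10^{5}$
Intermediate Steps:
$D{\left(q \right)} = \frac{39105}{2008}$ ($D{\left(q \right)} = \frac{156 - - \frac{51}{-251}}{8} = \frac{156 - \left(-51\right) \left(- \frac{1}{251}\right)}{8} = \frac{156 - \frac{51}{251}}{8} = \frac{1}{8} \cdot \frac{39105}{251} = \frac{39105}{2008}$)
$L = 327010$ ($L = 150942 + 176068 = 327010$)
$L - D{\left(-185 \right)} = 327010 - \frac{39105}{2008} = \frac{656596975}{2008}$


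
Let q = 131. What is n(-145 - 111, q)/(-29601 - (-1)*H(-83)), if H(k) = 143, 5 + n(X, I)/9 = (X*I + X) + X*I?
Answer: 605997/29458 ≈ 20.572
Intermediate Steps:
n(X, I) = -45 + 9*X + 18*I*X (n(X, I) = -45 + 9*((X*I + X) + X*I) = -45 + 9*((I*X + X) + I*X) = -45 + 9*((X + I*X) + I*X) = -45 + 9*(X + 2*I*X) = -45 + (9*X + 18*I*X) = -45 + 9*X + 18*I*X)
n(-145 - 111, q)/(-29601 - (-1)*H(-83)) = (-45 + 9*(-145 - 111) + 18*131*(-145 - 111))/(-29601 - (-1)*143) = (-45 + 9*(-256) + 18*131*(-256))/(-29601 - 1*(-143)) = (-45 - 2304 - 603648)/(-29601 + 143) = -605997/(-29458) = -605997*(-1/29458) = 605997/29458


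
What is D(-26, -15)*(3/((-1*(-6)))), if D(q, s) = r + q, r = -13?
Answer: -39/2 ≈ -19.500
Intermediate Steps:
D(q, s) = -13 + q
D(-26, -15)*(3/((-1*(-6)))) = (-13 - 26)*(3/((-1*(-6)))) = -117/6 = -39*½ = -39/2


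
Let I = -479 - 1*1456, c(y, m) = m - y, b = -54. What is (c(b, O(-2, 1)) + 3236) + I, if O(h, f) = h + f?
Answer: 1354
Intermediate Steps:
O(h, f) = f + h
I = -1935 (I = -479 - 1456 = -1935)
(c(b, O(-2, 1)) + 3236) + I = (((1 - 2) - 1*(-54)) + 3236) - 1935 = ((-1 + 54) + 3236) - 1935 = (53 + 3236) - 1935 = 3289 - 1935 = 1354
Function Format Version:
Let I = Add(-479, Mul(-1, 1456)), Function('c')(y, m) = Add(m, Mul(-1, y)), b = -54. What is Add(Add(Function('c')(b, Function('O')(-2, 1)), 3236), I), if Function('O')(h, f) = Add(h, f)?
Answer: 1354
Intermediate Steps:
Function('O')(h, f) = Add(f, h)
I = -1935 (I = Add(-479, -1456) = -1935)
Add(Add(Function('c')(b, Function('O')(-2, 1)), 3236), I) = Add(Add(Add(Add(1, -2), Mul(-1, -54)), 3236), -1935) = Add(Add(Add(-1, 54), 3236), -1935) = Add(Add(53, 3236), -1935) = Add(3289, -1935) = 1354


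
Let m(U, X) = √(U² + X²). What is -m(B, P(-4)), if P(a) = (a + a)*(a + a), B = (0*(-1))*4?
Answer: -64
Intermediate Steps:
B = 0 (B = 0*4 = 0)
P(a) = 4*a² (P(a) = (2*a)*(2*a) = 4*a²)
-m(B, P(-4)) = -√(0² + (4*(-4)²)²) = -√(0 + (4*16)²) = -√(0 + 64²) = -√(0 + 4096) = -√4096 = -1*64 = -64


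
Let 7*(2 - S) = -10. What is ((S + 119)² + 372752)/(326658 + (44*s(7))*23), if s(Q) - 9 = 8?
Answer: 999963/886802 ≈ 1.1276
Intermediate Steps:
S = 24/7 (S = 2 - ⅐*(-10) = 2 + 10/7 = 24/7 ≈ 3.4286)
s(Q) = 17 (s(Q) = 9 + 8 = 17)
((S + 119)² + 372752)/(326658 + (44*s(7))*23) = ((24/7 + 119)² + 372752)/(326658 + (44*17)*23) = ((857/7)² + 372752)/(326658 + 748*23) = (734449/49 + 372752)/(326658 + 17204) = (18999297/49)/343862 = (18999297/49)*(1/343862) = 999963/886802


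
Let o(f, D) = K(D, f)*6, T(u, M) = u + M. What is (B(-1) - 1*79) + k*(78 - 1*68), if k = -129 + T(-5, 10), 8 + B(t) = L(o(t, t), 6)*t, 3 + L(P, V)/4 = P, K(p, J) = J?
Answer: -1291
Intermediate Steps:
T(u, M) = M + u
o(f, D) = 6*f (o(f, D) = f*6 = 6*f)
L(P, V) = -12 + 4*P
B(t) = -8 + t*(-12 + 24*t) (B(t) = -8 + (-12 + 4*(6*t))*t = -8 + (-12 + 24*t)*t = -8 + t*(-12 + 24*t))
k = -124 (k = -129 + (10 - 5) = -129 + 5 = -124)
(B(-1) - 1*79) + k*(78 - 1*68) = ((-8 - 12*(-1) + 24*(-1)²) - 1*79) - 124*(78 - 1*68) = ((-8 + 12 + 24*1) - 79) - 124*(78 - 68) = ((-8 + 12 + 24) - 79) - 124*10 = (28 - 79) - 1240 = -51 - 1240 = -1291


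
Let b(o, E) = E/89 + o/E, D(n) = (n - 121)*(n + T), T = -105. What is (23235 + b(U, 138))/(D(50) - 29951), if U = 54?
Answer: -7927670/8886027 ≈ -0.89215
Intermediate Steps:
D(n) = (-121 + n)*(-105 + n) (D(n) = (n - 121)*(n - 105) = (-121 + n)*(-105 + n))
b(o, E) = E/89 + o/E (b(o, E) = E*(1/89) + o/E = E/89 + o/E)
(23235 + b(U, 138))/(D(50) - 29951) = (23235 + ((1/89)*138 + 54/138))/((12705 + 50² - 226*50) - 29951) = (23235 + (138/89 + 54*(1/138)))/((12705 + 2500 - 11300) - 29951) = (23235 + (138/89 + 9/23))/(3905 - 29951) = (23235 + 3975/2047)/(-26046) = (47566020/2047)*(-1/26046) = -7927670/8886027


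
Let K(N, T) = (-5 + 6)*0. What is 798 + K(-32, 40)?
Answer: 798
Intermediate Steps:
K(N, T) = 0 (K(N, T) = 1*0 = 0)
798 + K(-32, 40) = 798 + 0 = 798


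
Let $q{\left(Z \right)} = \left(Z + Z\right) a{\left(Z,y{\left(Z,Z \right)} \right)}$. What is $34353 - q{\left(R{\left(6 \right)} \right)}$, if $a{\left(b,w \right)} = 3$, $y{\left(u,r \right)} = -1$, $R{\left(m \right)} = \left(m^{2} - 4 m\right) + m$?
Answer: $34245$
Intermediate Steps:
$R{\left(m \right)} = m^{2} - 3 m$
$q{\left(Z \right)} = 6 Z$ ($q{\left(Z \right)} = \left(Z + Z\right) 3 = 2 Z 3 = 6 Z$)
$34353 - q{\left(R{\left(6 \right)} \right)} = 34353 - 6 \cdot 6 \left(-3 + 6\right) = 34353 - 6 \cdot 6 \cdot 3 = 34353 - 6 \cdot 18 = 34353 - 108 = 34245$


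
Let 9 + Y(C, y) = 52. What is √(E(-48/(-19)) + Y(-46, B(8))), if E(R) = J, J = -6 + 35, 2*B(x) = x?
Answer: 6*√2 ≈ 8.4853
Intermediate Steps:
B(x) = x/2
J = 29
Y(C, y) = 43 (Y(C, y) = -9 + 52 = 43)
E(R) = 29
√(E(-48/(-19)) + Y(-46, B(8))) = √(29 + 43) = √72 = 6*√2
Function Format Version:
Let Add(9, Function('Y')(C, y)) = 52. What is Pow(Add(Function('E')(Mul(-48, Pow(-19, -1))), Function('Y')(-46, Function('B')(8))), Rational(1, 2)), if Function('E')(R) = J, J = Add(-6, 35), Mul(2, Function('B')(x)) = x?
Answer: Mul(6, Pow(2, Rational(1, 2))) ≈ 8.4853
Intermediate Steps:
Function('B')(x) = Mul(Rational(1, 2), x)
J = 29
Function('Y')(C, y) = 43 (Function('Y')(C, y) = Add(-9, 52) = 43)
Function('E')(R) = 29
Pow(Add(Function('E')(Mul(-48, Pow(-19, -1))), Function('Y')(-46, Function('B')(8))), Rational(1, 2)) = Pow(Add(29, 43), Rational(1, 2)) = Pow(72, Rational(1, 2)) = Mul(6, Pow(2, Rational(1, 2)))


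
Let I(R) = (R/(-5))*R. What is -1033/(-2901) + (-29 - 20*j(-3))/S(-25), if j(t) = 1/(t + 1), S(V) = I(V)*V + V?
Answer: 3147181/8993100 ≈ 0.34996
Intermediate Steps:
I(R) = -R²/5 (I(R) = (R*(-⅕))*R = (-R/5)*R = -R²/5)
S(V) = V - V³/5 (S(V) = (-V²/5)*V + V = -V³/5 + V = V - V³/5)
j(t) = 1/(1 + t)
-1033/(-2901) + (-29 - 20*j(-3))/S(-25) = -1033/(-2901) + (-29 - 20/(1 - 3))/(-25 - ⅕*(-25)³) = -1033*(-1/2901) + (-29 - 20/(-2))/(-25 - ⅕*(-15625)) = 1033/2901 + (-29 - 20*(-½))/(-25 + 3125) = 1033/2901 + (-29 + 10)/3100 = 1033/2901 - 19*1/3100 = 1033/2901 - 19/3100 = 3147181/8993100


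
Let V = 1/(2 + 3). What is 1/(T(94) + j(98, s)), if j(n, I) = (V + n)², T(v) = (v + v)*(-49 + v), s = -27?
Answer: 25/452581 ≈ 5.5239e-5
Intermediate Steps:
T(v) = 2*v*(-49 + v) (T(v) = (2*v)*(-49 + v) = 2*v*(-49 + v))
V = ⅕ (V = 1/5 = ⅕ ≈ 0.20000)
j(n, I) = (⅕ + n)²
1/(T(94) + j(98, s)) = 1/(2*94*(-49 + 94) + (1 + 5*98)²/25) = 1/(2*94*45 + (1 + 490)²/25) = 1/(8460 + (1/25)*491²) = 1/(8460 + (1/25)*241081) = 1/(8460 + 241081/25) = 1/(452581/25) = 25/452581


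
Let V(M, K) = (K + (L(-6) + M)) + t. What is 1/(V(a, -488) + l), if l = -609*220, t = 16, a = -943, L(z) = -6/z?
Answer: -1/135394 ≈ -7.3859e-6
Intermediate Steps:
V(M, K) = 17 + K + M (V(M, K) = (K + (-6/(-6) + M)) + 16 = (K + (-6*(-⅙) + M)) + 16 = (K + (1 + M)) + 16 = (1 + K + M) + 16 = 17 + K + M)
l = -133980
1/(V(a, -488) + l) = 1/((17 - 488 - 943) - 133980) = 1/(-1414 - 133980) = 1/(-135394) = -1/135394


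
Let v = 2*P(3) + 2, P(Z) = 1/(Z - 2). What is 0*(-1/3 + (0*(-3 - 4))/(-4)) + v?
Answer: 4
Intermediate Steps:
P(Z) = 1/(-2 + Z)
v = 4 (v = 2/(-2 + 3) + 2 = 2/1 + 2 = 2*1 + 2 = 2 + 2 = 4)
0*(-1/3 + (0*(-3 - 4))/(-4)) + v = 0*(-1/3 + (0*(-3 - 4))/(-4)) + 4 = 0*(-1*1/3 + (0*(-7))*(-1/4)) + 4 = 0*(-1/3 + 0*(-1/4)) + 4 = 0*(-1/3 + 0) + 4 = 0*(-1/3) + 4 = 0 + 4 = 4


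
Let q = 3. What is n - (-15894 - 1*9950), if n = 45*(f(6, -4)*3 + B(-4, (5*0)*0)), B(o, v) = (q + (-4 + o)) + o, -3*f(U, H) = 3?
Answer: 25304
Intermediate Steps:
f(U, H) = -1 (f(U, H) = -⅓*3 = -1)
B(o, v) = -1 + 2*o (B(o, v) = (3 + (-4 + o)) + o = (-1 + o) + o = -1 + 2*o)
n = -540 (n = 45*(-1*3 + (-1 + 2*(-4))) = 45*(-3 + (-1 - 8)) = 45*(-3 - 9) = 45*(-12) = -540)
n - (-15894 - 1*9950) = -540 - (-15894 - 1*9950) = -540 - (-15894 - 9950) = -540 - 1*(-25844) = -540 + 25844 = 25304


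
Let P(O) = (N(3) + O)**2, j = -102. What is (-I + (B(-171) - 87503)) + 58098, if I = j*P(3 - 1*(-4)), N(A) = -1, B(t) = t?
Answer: -25904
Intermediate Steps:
P(O) = (-1 + O)**2
I = -3672 (I = -102*(-1 + (3 - 1*(-4)))**2 = -102*(-1 + (3 + 4))**2 = -102*(-1 + 7)**2 = -102*6**2 = -102*36 = -3672)
(-I + (B(-171) - 87503)) + 58098 = (-1*(-3672) + (-171 - 87503)) + 58098 = (3672 - 87674) + 58098 = -84002 + 58098 = -25904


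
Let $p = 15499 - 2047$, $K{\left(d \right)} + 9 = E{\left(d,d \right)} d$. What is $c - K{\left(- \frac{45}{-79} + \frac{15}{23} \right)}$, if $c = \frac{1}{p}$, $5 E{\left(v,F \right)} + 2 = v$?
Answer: $\frac{408153352573}{44411630028} \approx 9.1902$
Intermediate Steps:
$E{\left(v,F \right)} = - \frac{2}{5} + \frac{v}{5}$
$K{\left(d \right)} = -9 + d \left(- \frac{2}{5} + \frac{d}{5}\right)$ ($K{\left(d \right)} = -9 + \left(- \frac{2}{5} + \frac{d}{5}\right) d = -9 + d \left(- \frac{2}{5} + \frac{d}{5}\right)$)
$p = 13452$
$c = \frac{1}{13452} \approx 7.4338 \cdot 10^{-5}$
$c - K{\left(- \frac{45}{-79} + \frac{15}{23} \right)} = \frac{1}{13452} - \left(-9 + \frac{\left(- \frac{45}{-79} + \frac{15}{23}\right) \left(-2 + \left(- \frac{45}{-79} + \frac{15}{23}\right)\right)}{5}\right) = \frac{1}{13452} - \left(-9 + \frac{\left(\left(-45\right) \left(- \frac{1}{79}\right) + 15 \cdot \frac{1}{23}\right) \left(-2 + \left(\left(-45\right) \left(- \frac{1}{79}\right) + 15 \cdot \frac{1}{23}\right)\right)}{5}\right) = \frac{1}{13452} - \left(-9 + \frac{\left(\frac{45}{79} + \frac{15}{23}\right) \left(-2 + \left(\frac{45}{79} + \frac{15}{23}\right)\right)}{5}\right) = \frac{1}{13452} - \left(-9 + \frac{1}{5} \cdot \frac{2220}{1817} \left(-2 + \frac{2220}{1817}\right)\right) = \frac{1}{13452} - \left(-9 + \frac{1}{5} \cdot \frac{2220}{1817} \left(- \frac{1414}{1817}\right)\right) = \frac{1}{13452} - \left(-9 - \frac{627816}{3301489}\right) = \frac{1}{13452} - - \frac{30341217}{3301489} = \frac{1}{13452} + \frac{30341217}{3301489} = \frac{408153352573}{44411630028}$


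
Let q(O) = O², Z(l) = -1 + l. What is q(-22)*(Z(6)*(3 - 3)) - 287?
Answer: -287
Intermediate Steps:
q(-22)*(Z(6)*(3 - 3)) - 287 = (-22)²*((-1 + 6)*(3 - 3)) - 287 = 484*(5*0) - 287 = 484*0 - 287 = 0 - 287 = -287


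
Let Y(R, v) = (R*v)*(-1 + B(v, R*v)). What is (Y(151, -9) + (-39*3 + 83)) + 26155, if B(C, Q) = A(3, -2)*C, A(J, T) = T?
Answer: 3018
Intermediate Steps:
B(C, Q) = -2*C
Y(R, v) = R*v*(-1 - 2*v) (Y(R, v) = (R*v)*(-1 - 2*v) = R*v*(-1 - 2*v))
(Y(151, -9) + (-39*3 + 83)) + 26155 = (151*(-9)*(-1 - 2*(-9)) + (-39*3 + 83)) + 26155 = (151*(-9)*(-1 + 18) + (-117 + 83)) + 26155 = (151*(-9)*17 - 34) + 26155 = (-23103 - 34) + 26155 = -23137 + 26155 = 3018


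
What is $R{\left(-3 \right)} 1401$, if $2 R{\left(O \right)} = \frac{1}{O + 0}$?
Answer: $- \frac{467}{2} \approx -233.5$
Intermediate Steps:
$R{\left(O \right)} = \frac{1}{2 O}$ ($R{\left(O \right)} = \frac{1}{2 \left(O + 0\right)} = \frac{1}{2 O}$)
$R{\left(-3 \right)} 1401 = \frac{1}{2 \left(-3\right)} 1401 = \frac{1}{2} \left(- \frac{1}{3}\right) 1401 = \left(- \frac{1}{6}\right) 1401 = - \frac{467}{2}$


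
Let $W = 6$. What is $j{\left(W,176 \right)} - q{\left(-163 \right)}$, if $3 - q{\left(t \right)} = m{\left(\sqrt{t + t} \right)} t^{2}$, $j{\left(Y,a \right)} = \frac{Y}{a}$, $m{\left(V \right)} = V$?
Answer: $- \frac{261}{88} + 26569 i \sqrt{326} \approx -2.9659 + 4.7972 \cdot 10^{5} i$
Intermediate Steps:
$q{\left(t \right)} = 3 - \sqrt{2} t^{\frac{5}{2}}$ ($q{\left(t \right)} = 3 - \sqrt{t + t} t^{2} = 3 - \sqrt{2 t} t^{2} = 3 - \sqrt{2} \sqrt{t} t^{2} = 3 - \sqrt{2} t^{\frac{5}{2}}$)
$j{\left(W,176 \right)} - q{\left(-163 \right)} = \frac{6}{176} - \left(3 - \sqrt{2} \left(-163\right)^{\frac{5}{2}}\right) = 6 \cdot \frac{1}{176} - \left(3 - \sqrt{2} \cdot 26569 i \sqrt{163}\right) = \frac{3}{88} - \left(3 - 26569 i \sqrt{326}\right) = - \frac{261}{88} + 26569 i \sqrt{326}$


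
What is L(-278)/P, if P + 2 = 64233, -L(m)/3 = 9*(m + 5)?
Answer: 7371/64231 ≈ 0.11476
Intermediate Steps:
L(m) = -135 - 27*m (L(m) = -27*(m + 5) = -27*(5 + m) = -3*(45 + 9*m) = -135 - 27*m)
P = 64231 (P = -2 + 64233 = 64231)
L(-278)/P = (-135 - 27*(-278))/64231 = (-135 + 7506)*(1/64231) = 7371*(1/64231) = 7371/64231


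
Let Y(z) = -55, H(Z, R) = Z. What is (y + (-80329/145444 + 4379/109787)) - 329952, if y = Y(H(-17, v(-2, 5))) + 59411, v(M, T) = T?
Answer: -4320847342555735/15967860428 ≈ -2.7060e+5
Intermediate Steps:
y = 59356 (y = -55 + 59411 = 59356)
(y + (-80329/145444 + 4379/109787)) - 329952 = (59356 + (-80329/145444 + 4379/109787)) - 329952 = (59356 - 8182180647/15967860428) - 329952 = 947780141383721/15967860428 - 329952 = -4320847342555735/15967860428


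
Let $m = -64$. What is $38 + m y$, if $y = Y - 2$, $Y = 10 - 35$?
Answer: $1766$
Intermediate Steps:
$Y = -25$ ($Y = 10 - 35 = -25$)
$y = -27$ ($y = -25 - 2 = -27$)
$38 + m y = 38 - -1728 = 38 + 1728 = 1766$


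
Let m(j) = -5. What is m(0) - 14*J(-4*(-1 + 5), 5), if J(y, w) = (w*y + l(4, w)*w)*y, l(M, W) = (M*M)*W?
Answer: 71675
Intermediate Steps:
l(M, W) = W*M² (l(M, W) = M²*W = W*M²)
J(y, w) = y*(16*w² + w*y) (J(y, w) = (w*y + (w*4²)*w)*y = (w*y + (w*16)*w)*y = (w*y + (16*w)*w)*y = (w*y + 16*w²)*y = (16*w² + w*y)*y = y*(16*w² + w*y))
m(0) - 14*J(-4*(-1 + 5), 5) = -5 - 70*(-4*(-1 + 5))*(-4*(-1 + 5) + 16*5) = -5 - 70*(-4*4)*(-4*4 + 80) = -5 - 70*(-16)*(-16 + 80) = -5 - 70*(-16)*64 = -5 - 14*(-5120) = -5 + 71680 = 71675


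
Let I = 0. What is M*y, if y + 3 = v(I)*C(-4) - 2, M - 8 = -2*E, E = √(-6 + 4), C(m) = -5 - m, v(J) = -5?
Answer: 0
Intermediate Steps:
E = I*√2 (E = √(-2) = I*√2 ≈ 1.4142*I)
M = 8 - 2*I*√2 ≈ 8.0 - 2.8284*I
y = 0 (y = -3 + (-5*(-5 - 1*(-4)) - 2) = -3 + (-5*(-5 + 4) - 2) = -3 + (-5*(-1) - 2) = -3 + (5 - 2) = -3 + 3 = 0)
M*y = (8 - 2*I*√2)*0 = 0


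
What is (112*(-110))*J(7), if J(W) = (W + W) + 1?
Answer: -184800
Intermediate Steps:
J(W) = 1 + 2*W (J(W) = 2*W + 1 = 1 + 2*W)
(112*(-110))*J(7) = (112*(-110))*(1 + 2*7) = -12320*(1 + 14) = -12320*15 = -184800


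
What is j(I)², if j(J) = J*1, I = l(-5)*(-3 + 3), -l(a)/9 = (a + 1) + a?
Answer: 0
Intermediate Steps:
l(a) = -9 - 18*a (l(a) = -9*((a + 1) + a) = -9*((1 + a) + a) = -9*(1 + 2*a) = -9 - 18*a)
I = 0 (I = (-9 - 18*(-5))*(-3 + 3) = (-9 + 90)*0 = 81*0 = 0)
j(J) = J
j(I)² = 0² = 0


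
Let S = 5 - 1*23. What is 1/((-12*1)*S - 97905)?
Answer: -1/97689 ≈ -1.0237e-5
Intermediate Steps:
S = -18 (S = 5 - 23 = -18)
1/((-12*1)*S - 97905) = 1/(-12*1*(-18) - 97905) = 1/(-12*(-18) - 97905) = 1/(216 - 97905) = 1/(-97689) = -1/97689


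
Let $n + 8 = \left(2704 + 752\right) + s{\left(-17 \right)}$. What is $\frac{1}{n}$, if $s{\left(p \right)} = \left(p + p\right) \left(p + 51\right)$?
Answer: $\frac{1}{2292} \approx 0.0004363$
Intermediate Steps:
$s{\left(p \right)} = 2 p \left(51 + p\right)$
$n = 2292$ ($n = -8 + \left(\left(2704 + 752\right) + 2 \left(-17\right) \left(51 - 17\right)\right) = -8 + \left(3456 + 2 \left(-17\right) 34\right) = -8 + \left(3456 - 1156\right) = -8 + 2300 = 2292$)
$\frac{1}{n} = \frac{1}{2292}$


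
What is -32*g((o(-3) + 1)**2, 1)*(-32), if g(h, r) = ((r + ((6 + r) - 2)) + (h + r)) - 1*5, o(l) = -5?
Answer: 18432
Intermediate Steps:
g(h, r) = -1 + h + 3*r (g(h, r) = ((r + (4 + r)) + (h + r)) - 5 = ((4 + 2*r) + (h + r)) - 5 = (4 + h + 3*r) - 5 = -1 + h + 3*r)
-32*g((o(-3) + 1)**2, 1)*(-32) = -32*(-1 + (-5 + 1)**2 + 3*1)*(-32) = -32*(-1 + (-4)**2 + 3)*(-32) = -32*(-1 + 16 + 3)*(-32) = -32*18*(-32) = -576*(-32) = 18432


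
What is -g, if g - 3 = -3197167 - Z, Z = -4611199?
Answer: -1414035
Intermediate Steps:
g = 1414035 (g = 3 + (-3197167 - 1*(-4611199)) = 3 + (-3197167 + 4611199) = 3 + 1414032 = 1414035)
-g = -1*1414035 = -1414035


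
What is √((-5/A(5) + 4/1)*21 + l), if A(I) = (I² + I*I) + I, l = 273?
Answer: 3*√4774/11 ≈ 18.844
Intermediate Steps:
A(I) = I + 2*I² (A(I) = (I² + I²) + I = 2*I² + I = I + 2*I²)
√((-5/A(5) + 4/1)*21 + l) = √((-5*1/(5*(1 + 2*5)) + 4/1)*21 + 273) = √((-5*1/(5*(1 + 10)) + 4*1)*21 + 273) = √((-5/(5*11) + 4)*21 + 273) = √((-5/55 + 4)*21 + 273) = √((-5*1/55 + 4)*21 + 273) = √((-1/11 + 4)*21 + 273) = √((43/11)*21 + 273) = √(903/11 + 273) = √(3906/11) = 3*√4774/11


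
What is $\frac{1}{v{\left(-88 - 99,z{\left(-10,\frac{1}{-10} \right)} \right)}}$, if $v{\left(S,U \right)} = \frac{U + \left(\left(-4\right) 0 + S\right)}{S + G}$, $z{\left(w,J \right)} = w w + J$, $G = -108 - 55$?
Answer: $\frac{3500}{871} \approx 4.0184$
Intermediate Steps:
$G = -163$
$z{\left(w,J \right)} = J + w^{2}$ ($z{\left(w,J \right)} = w^{2} + J = J + w^{2}$)
$v{\left(S,U \right)} = \frac{S + U}{-163 + S}$ ($v{\left(S,U \right)} = \frac{U + \left(\left(-4\right) 0 + S\right)}{S - 163} = \frac{U + \left(0 + S\right)}{-163 + S} = \frac{U + S}{-163 + S} = \frac{S + U}{-163 + S}$)
$\frac{1}{v{\left(-88 - 99,z{\left(-10,\frac{1}{-10} \right)} \right)}} = \frac{1}{\frac{1}{-163 - 187} \left(\left(-88 - 99\right) + \left(\frac{1}{-10} + \left(-10\right)^{2}\right)\right)} = \frac{1}{\frac{1}{-163 - 187} \left(-187 + \left(- \frac{1}{10} + 100\right)\right)} = \frac{1}{\frac{1}{-350} \left(-187 + \frac{999}{10}\right)} = \frac{1}{\left(- \frac{1}{350}\right) \left(- \frac{871}{10}\right)} = \frac{1}{\frac{871}{3500}} = \frac{3500}{871}$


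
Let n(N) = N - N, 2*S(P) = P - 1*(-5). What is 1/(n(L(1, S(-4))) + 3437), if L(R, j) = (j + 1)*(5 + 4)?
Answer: 1/3437 ≈ 0.00029095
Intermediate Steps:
S(P) = 5/2 + P/2 (S(P) = (P - 1*(-5))/2 = (P + 5)/2 = (5 + P)/2 = 5/2 + P/2)
L(R, j) = 9 + 9*j (L(R, j) = (1 + j)*9 = 9 + 9*j)
n(N) = 0
1/(n(L(1, S(-4))) + 3437) = 1/(0 + 3437) = 1/3437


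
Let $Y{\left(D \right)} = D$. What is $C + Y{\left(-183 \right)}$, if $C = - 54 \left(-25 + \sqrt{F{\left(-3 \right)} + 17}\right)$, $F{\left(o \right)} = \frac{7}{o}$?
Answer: $1167 - 36 \sqrt{33} \approx 960.2$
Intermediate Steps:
$C = 1350 - 36 \sqrt{33}$ ($C = - 54 \left(-25 + \sqrt{\frac{7}{-3} + 17}\right) = - 54 \left(-25 + \sqrt{7 \left(- \frac{1}{3}\right) + 17}\right) = - 54 \left(-25 + \sqrt{- \frac{7}{3} + 17}\right) = - 54 \left(-25 + \sqrt{\frac{44}{3}}\right) = - 54 \left(-25 + \frac{2 \sqrt{33}}{3}\right) = 1350 - 36 \sqrt{33} \approx 1143.2$)
$C + Y{\left(-183 \right)} = \left(1350 - 36 \sqrt{33}\right) - 183 = 1167 - 36 \sqrt{33}$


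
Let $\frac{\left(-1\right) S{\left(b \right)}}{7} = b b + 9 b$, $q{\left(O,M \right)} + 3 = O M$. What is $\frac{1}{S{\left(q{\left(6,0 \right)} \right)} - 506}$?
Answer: $- \frac{1}{380} \approx -0.0026316$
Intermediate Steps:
$q{\left(O,M \right)} = -3 + M O$ ($q{\left(O,M \right)} = -3 + O M = -3 + M O$)
$S{\left(b \right)} = - 63 b - 7 b^{2}$ ($S{\left(b \right)} = - 7 \left(b b + 9 b\right) = - 7 \left(b^{2} + 9 b\right) = - 63 b - 7 b^{2}$)
$\frac{1}{S{\left(q{\left(6,0 \right)} \right)} - 506} = \frac{1}{- 7 \left(-3 + 0 \cdot 6\right) \left(9 + \left(-3 + 0 \cdot 6\right)\right) - 506} = \frac{1}{- 7 \left(-3 + 0\right) \left(9 + \left(-3 + 0\right)\right) - 506} = \frac{1}{\left(-7\right) \left(-3\right) \left(9 - 3\right) - 506} = \frac{1}{\left(-7\right) \left(-3\right) 6 - 506} = \frac{1}{126 - 506} = \frac{1}{-380} = - \frac{1}{380}$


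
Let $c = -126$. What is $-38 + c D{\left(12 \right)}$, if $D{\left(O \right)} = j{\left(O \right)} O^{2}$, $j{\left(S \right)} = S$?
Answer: $-217766$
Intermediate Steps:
$D{\left(O \right)} = O^{3}$ ($D{\left(O \right)} = O O^{2} = O^{3}$)
$-38 + c D{\left(12 \right)} = -38 - 126 \cdot 12^{3} = -38 - 217728 = -217766$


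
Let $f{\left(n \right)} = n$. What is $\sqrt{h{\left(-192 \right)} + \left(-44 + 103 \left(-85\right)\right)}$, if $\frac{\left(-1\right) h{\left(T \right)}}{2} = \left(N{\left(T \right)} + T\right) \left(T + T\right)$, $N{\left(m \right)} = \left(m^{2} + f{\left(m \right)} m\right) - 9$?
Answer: $\sqrt{56459937} \approx 7514.0$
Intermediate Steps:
$N{\left(m \right)} = -9 + 2 m^{2}$ ($N{\left(m \right)} = \left(m^{2} + m m\right) - 9 = \left(m^{2} + m^{2}\right) - 9 = 2 m^{2} - 9 = -9 + 2 m^{2}$)
$h{\left(T \right)} = - 4 T \left(-9 + T + 2 T^{2}\right)$ ($h{\left(T \right)} = - 2 \left(\left(-9 + 2 T^{2}\right) + T\right) \left(T + T\right) = - 2 \left(-9 + T + 2 T^{2}\right) 2 T = - 2 \cdot 2 T \left(-9 + T + 2 T^{2}\right) = - 4 T \left(-9 + T + 2 T^{2}\right)$)
$\sqrt{h{\left(-192 \right)} + \left(-44 + 103 \left(-85\right)\right)} = \sqrt{4 \left(-192\right) \left(9 - -192 - 2 \left(-192\right)^{2}\right) + \left(-44 + 103 \left(-85\right)\right)} = \sqrt{4 \left(-192\right) \left(9 + 192 - 73728\right) - 8799} = \sqrt{4 \left(-192\right) \left(-73527\right) - 8799} = \sqrt{56468736 - 8799} = \sqrt{56459937}$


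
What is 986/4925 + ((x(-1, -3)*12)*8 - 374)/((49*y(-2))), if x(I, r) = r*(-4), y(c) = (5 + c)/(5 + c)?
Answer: 3879964/241325 ≈ 16.078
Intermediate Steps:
y(c) = 1
x(I, r) = -4*r
986/4925 + ((x(-1, -3)*12)*8 - 374)/((49*y(-2))) = 986/4925 + ((-4*(-3)*12)*8 - 374)/((49*1)) = 986*(1/4925) + ((12*12)*8 - 374)/49 = 986/4925 + (144*8 - 374)*(1/49) = 986/4925 + (1152 - 374)*(1/49) = 986/4925 + 778*(1/49) = 986/4925 + 778/49 = 3879964/241325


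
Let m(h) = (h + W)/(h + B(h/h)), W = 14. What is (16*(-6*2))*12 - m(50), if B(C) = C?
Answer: -117568/51 ≈ -2305.3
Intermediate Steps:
m(h) = (14 + h)/(1 + h) (m(h) = (h + 14)/(h + h/h) = (14 + h)/(h + 1) = (14 + h)/(1 + h))
(16*(-6*2))*12 - m(50) = (16*(-6*2))*12 - (14 + 50)/(1 + 50) = (16*(-12))*12 - 64/51 = -192*12 - 64/51 = -2304 - 1*64/51 = -2304 - 64/51 = -117568/51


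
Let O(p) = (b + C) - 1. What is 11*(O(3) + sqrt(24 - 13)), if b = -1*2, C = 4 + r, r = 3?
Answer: 44 + 11*sqrt(11) ≈ 80.483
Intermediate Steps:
C = 7 (C = 4 + 3 = 7)
b = -2
O(p) = 4 (O(p) = (-2 + 7) - 1 = 5 - 1 = 4)
11*(O(3) + sqrt(24 - 13)) = 11*(4 + sqrt(24 - 13)) = 11*(4 + sqrt(11)) = 44 + 11*sqrt(11)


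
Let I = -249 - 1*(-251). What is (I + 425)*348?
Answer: 148596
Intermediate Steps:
I = 2 (I = -249 + 251 = 2)
(I + 425)*348 = (2 + 425)*348 = 427*348 = 148596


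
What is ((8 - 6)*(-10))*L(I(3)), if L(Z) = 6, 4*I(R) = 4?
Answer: -120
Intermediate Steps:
I(R) = 1 (I(R) = (¼)*4 = 1)
((8 - 6)*(-10))*L(I(3)) = ((8 - 6)*(-10))*6 = (2*(-10))*6 = -20*6 = -120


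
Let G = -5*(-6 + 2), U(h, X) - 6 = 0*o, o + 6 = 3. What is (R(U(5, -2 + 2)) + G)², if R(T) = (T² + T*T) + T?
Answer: 9604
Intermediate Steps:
o = -3 (o = -6 + 3 = -3)
U(h, X) = 6 (U(h, X) = 6 + 0*(-3) = 6 + 0 = 6)
R(T) = T + 2*T² (R(T) = (T² + T²) + T = 2*T² + T = T + 2*T²)
G = 20 (G = -5*(-4) = 20)
(R(U(5, -2 + 2)) + G)² = (6*(1 + 2*6) + 20)² = (6*(1 + 12) + 20)² = (6*13 + 20)² = (78 + 20)² = 98² = 9604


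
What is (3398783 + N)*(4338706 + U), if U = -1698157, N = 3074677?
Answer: 17093488329540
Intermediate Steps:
(3398783 + N)*(4338706 + U) = (3398783 + 3074677)*(4338706 - 1698157) = 6473460*2640549 = 17093488329540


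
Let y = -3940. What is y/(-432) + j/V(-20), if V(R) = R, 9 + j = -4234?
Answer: 59743/270 ≈ 221.27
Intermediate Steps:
j = -4243 (j = -9 - 4234 = -4243)
y/(-432) + j/V(-20) = -3940/(-432) - 4243/(-20) = -3940*(-1/432) - 4243*(-1/20) = 985/108 + 4243/20 = 59743/270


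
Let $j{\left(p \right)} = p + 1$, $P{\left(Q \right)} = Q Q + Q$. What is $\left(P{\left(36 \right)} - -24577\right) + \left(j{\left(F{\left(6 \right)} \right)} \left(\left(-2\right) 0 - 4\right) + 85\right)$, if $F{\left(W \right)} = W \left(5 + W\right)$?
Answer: $25726$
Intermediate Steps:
$P{\left(Q \right)} = Q + Q^{2}$ ($P{\left(Q \right)} = Q^{2} + Q = Q + Q^{2}$)
$j{\left(p \right)} = 1 + p$
$\left(P{\left(36 \right)} - -24577\right) + \left(j{\left(F{\left(6 \right)} \right)} \left(\left(-2\right) 0 - 4\right) + 85\right) = \left(36 \left(1 + 36\right) - -24577\right) + \left(\left(1 + 6 \left(5 + 6\right)\right) \left(\left(-2\right) 0 - 4\right) + 85\right) = \left(36 \cdot 37 + 24577\right) + \left(\left(1 + 6 \cdot 11\right) \left(0 - 4\right) + 85\right) = \left(1332 + 24577\right) + \left(\left(1 + 66\right) \left(-4\right) + 85\right) = 25909 + \left(67 \left(-4\right) + 85\right) = 25909 + \left(-268 + 85\right) = 25909 - 183 = 25726$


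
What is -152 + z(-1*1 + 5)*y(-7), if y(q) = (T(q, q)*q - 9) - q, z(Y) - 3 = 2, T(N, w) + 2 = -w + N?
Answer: -92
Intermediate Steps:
T(N, w) = -2 + N - w (T(N, w) = -2 + (-w + N) = -2 + (N - w) = -2 + N - w)
z(Y) = 5 (z(Y) = 3 + 2 = 5)
y(q) = -9 - 3*q (y(q) = ((-2 + q - q)*q - 9) - q = (-2*q - 9) - q = (-9 - 2*q) - q = -9 - 3*q)
-152 + z(-1*1 + 5)*y(-7) = -152 + 5*(-9 - 3*(-7)) = -152 + 5*(-9 + 21) = -152 + 5*12 = -152 + 60 = -92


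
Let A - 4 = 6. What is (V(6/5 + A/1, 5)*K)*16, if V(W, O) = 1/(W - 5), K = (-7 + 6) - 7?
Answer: -640/31 ≈ -20.645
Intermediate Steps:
A = 10 (A = 4 + 6 = 10)
K = -8 (K = -1 - 7 = -8)
V(W, O) = 1/(-5 + W)
(V(6/5 + A/1, 5)*K)*16 = (-8/(-5 + (6/5 + 10/1)))*16 = (-8/(-5 + (6*(⅕) + 10*1)))*16 = (-8/(-5 + (6/5 + 10)))*16 = (-8/(-5 + 56/5))*16 = (-8/(31/5))*16 = ((5/31)*(-8))*16 = -40/31*16 = -640/31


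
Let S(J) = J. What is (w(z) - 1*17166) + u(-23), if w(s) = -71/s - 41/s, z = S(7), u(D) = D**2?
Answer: -16653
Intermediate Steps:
z = 7
w(s) = -112/s
(w(z) - 1*17166) + u(-23) = (-112/7 - 1*17166) + (-23)**2 = (-112*1/7 - 17166) + 529 = (-16 - 17166) + 529 = -17182 + 529 = -16653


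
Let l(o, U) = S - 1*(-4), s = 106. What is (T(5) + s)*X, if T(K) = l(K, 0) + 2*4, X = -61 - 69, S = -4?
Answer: -14820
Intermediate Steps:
X = -130
l(o, U) = 0 (l(o, U) = -4 - 1*(-4) = -4 + 4 = 0)
T(K) = 8 (T(K) = 0 + 2*4 = 0 + 8 = 8)
(T(5) + s)*X = (8 + 106)*(-130) = 114*(-130) = -14820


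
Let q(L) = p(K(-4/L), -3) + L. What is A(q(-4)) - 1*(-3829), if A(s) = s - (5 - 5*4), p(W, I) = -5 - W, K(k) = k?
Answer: 3834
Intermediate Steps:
q(L) = -5 + L + 4/L (q(L) = (-5 - (-4)/L) + L = (-5 + 4/L) + L = -5 + L + 4/L)
A(s) = 15 + s (A(s) = s - (5 - 20) = s - 1*(-15) = s + 15 = 15 + s)
A(q(-4)) - 1*(-3829) = (15 + (-5 - 4 + 4/(-4))) - 1*(-3829) = (15 + (-5 - 4 + 4*(-¼))) + 3829 = (15 + (-5 - 4 - 1)) + 3829 = (15 - 10) + 3829 = 5 + 3829 = 3834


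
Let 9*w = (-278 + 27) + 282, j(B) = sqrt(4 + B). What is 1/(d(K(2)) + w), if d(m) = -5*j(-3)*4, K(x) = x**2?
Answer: -9/149 ≈ -0.060403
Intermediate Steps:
w = 31/9 (w = ((-278 + 27) + 282)/9 = (-251 + 282)/9 = (1/9)*31 = 31/9 ≈ 3.4444)
d(m) = -20 (d(m) = -5*sqrt(4 - 3)*4 = -5*sqrt(1)*4 = -5*1*4 = -5*4 = -20)
1/(d(K(2)) + w) = 1/(-20 + 31/9) = 1/(-149/9) = -9/149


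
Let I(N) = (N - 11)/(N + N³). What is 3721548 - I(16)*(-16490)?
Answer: 7651543913/2056 ≈ 3.7216e+6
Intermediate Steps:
I(N) = (-11 + N)/(N + N³)
3721548 - I(16)*(-16490) = 3721548 - (-11 + 16)/(16 + 16³)*(-16490) = 3721548 - 5/(16 + 4096)*(-16490) = 3721548 - 5/4112*(-16490) = 3721548 - (1/4112)*5*(-16490) = 3721548 - 5*(-16490)/4112 = 3721548 - 1*(-41225/2056) = 3721548 + 41225/2056 = 7651543913/2056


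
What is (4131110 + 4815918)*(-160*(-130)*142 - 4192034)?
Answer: -11080303674152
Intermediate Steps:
(4131110 + 4815918)*(-160*(-130)*142 - 4192034) = 8947028*(20800*142 - 4192034) = 8947028*(2953600 - 4192034) = 8947028*(-1238434) = -11080303674152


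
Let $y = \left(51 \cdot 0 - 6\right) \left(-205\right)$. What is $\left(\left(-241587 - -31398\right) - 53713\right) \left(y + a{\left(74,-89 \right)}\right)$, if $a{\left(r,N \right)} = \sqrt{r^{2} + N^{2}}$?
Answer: $-324599460 - 263902 \sqrt{13397} \approx -3.5514 \cdot 10^{8}$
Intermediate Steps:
$y = 1230$ ($y = \left(0 - 6\right) \left(-205\right) = \left(-6\right) \left(-205\right) = 1230$)
$a{\left(r,N \right)} = \sqrt{N^{2} + r^{2}}$
$\left(\left(-241587 - -31398\right) - 53713\right) \left(y + a{\left(74,-89 \right)}\right) = \left(\left(-241587 - -31398\right) - 53713\right) \left(1230 + \sqrt{\left(-89\right)^{2} + 74^{2}}\right) = \left(\left(-241587 + 31398\right) - 53713\right) \left(1230 + \sqrt{7921 + 5476}\right) = \left(-210189 - 53713\right) \left(1230 + \sqrt{13397}\right) = - 263902 \left(1230 + \sqrt{13397}\right) = -324599460 - 263902 \sqrt{13397}$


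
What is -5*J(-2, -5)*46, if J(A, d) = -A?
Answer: -460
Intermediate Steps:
-5*J(-2, -5)*46 = -(-5)*(-2)*46 = -5*2*46 = -10*46 = -460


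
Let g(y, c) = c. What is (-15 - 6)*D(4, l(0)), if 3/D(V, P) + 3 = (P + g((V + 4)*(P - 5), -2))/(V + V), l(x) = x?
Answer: 252/13 ≈ 19.385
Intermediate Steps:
D(V, P) = 3/(-3 + (-2 + P)/(2*V)) (D(V, P) = 3/(-3 + (P - 2)/(V + V)) = 3/(-3 + (-2 + P)/((2*V))) = 3/(-3 + (-2 + P)*(1/(2*V))) = 3/(-3 + (-2 + P)/(2*V)))
(-15 - 6)*D(4, l(0)) = (-15 - 6)*(6*4/(-2 + 0 - 6*4)) = -126*4/(-2 + 0 - 24) = -126*4/(-26) = -126*4*(-1)/26 = -21*(-12/13) = 252/13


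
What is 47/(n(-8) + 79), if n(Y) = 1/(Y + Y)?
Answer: 752/1263 ≈ 0.59541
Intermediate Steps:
n(Y) = 1/(2*Y)
47/(n(-8) + 79) = 47/((½)/(-8) + 79) = 47/((½)*(-⅛) + 79) = 47/(-1/16 + 79) = 47/(1263/16) = (16/1263)*47 = 752/1263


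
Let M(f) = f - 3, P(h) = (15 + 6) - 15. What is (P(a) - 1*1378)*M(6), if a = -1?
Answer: -4116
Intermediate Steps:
P(h) = 6 (P(h) = 21 - 15 = 6)
M(f) = -3 + f
(P(a) - 1*1378)*M(6) = (6 - 1*1378)*(-3 + 6) = (6 - 1378)*3 = -1372*3 = -4116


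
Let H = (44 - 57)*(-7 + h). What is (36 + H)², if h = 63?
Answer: 478864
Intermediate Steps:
H = -728 (H = (44 - 57)*(-7 + 63) = -13*56 = -728)
(36 + H)² = (36 - 728)² = (-692)² = 478864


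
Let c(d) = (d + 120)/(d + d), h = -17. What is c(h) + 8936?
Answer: 303721/34 ≈ 8933.0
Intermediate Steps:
c(d) = (120 + d)/(2*d) (c(d) = (120 + d)/((2*d)) = (120 + d)*(1/(2*d)) = (120 + d)/(2*d))
c(h) + 8936 = (½)*(120 - 17)/(-17) + 8936 = (½)*(-1/17)*103 + 8936 = -103/34 + 8936 = 303721/34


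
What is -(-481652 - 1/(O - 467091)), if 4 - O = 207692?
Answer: 325008654907/674779 ≈ 4.8165e+5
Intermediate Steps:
O = -207688 (O = 4 - 1*207692 = 4 - 207692 = -207688)
-(-481652 - 1/(O - 467091)) = -(-481652 - 1/(-207688 - 467091)) = -(-481652 - 1/(-674779)) = -(-481652 - 1*(-1/674779)) = -(-481652 + 1/674779) = -1*(-325008654907/674779) = 325008654907/674779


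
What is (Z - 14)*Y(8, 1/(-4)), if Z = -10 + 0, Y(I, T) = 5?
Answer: -120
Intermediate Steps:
Z = -10
(Z - 14)*Y(8, 1/(-4)) = (-10 - 14)*5 = -24*5 = -120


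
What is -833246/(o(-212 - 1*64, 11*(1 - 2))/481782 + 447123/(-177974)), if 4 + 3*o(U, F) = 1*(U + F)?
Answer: 8930800377772791/26929134583 ≈ 3.3164e+5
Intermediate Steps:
o(U, F) = -4/3 + F/3 + U/3 (o(U, F) = -4/3 + (1*(U + F))/3 = -4/3 + (1*(F + U))/3 = -4/3 + (F + U)/3 = -4/3 + (F/3 + U/3) = -4/3 + F/3 + U/3)
-833246/(o(-212 - 1*64, 11*(1 - 2))/481782 + 447123/(-177974)) = -833246/((-4/3 + (11*(1 - 2))/3 + (-212 - 1*64)/3)/481782 + 447123/(-177974)) = -833246/((-4/3 + (11*(-1))/3 + (-212 - 64)/3)*(1/481782) + 447123*(-1/177974)) = -833246/((-4/3 + (⅓)*(-11) + (⅓)*(-276))*(1/481782) - 447123/177974) = -833246/((-4/3 - 11/3 - 92)*(1/481782) - 447123/177974) = -833246/(-97*1/481782 - 447123/177974) = -833246/(-97/481782 - 447123/177974) = -833246/(-53858269166/21436167417) = -833246*(-21436167417/53858269166) = 8930800377772791/26929134583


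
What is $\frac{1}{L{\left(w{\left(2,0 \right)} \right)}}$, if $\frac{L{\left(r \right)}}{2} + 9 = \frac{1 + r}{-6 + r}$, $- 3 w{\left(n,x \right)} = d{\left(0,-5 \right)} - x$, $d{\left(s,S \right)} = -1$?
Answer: $- \frac{17}{314} \approx -0.05414$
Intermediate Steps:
$w{\left(n,x \right)} = \frac{1}{3} + \frac{x}{3}$ ($w{\left(n,x \right)} = - \frac{-1 - x}{3} = \frac{1}{3} + \frac{x}{3}$)
$L{\left(r \right)} = -18 + \frac{2 \left(1 + r\right)}{-6 + r}$ ($L{\left(r \right)} = -18 + 2 \frac{1 + r}{-6 + r} = -18 + \frac{2 \left(1 + r\right)}{-6 + r}$)
$\frac{1}{L{\left(w{\left(2,0 \right)} \right)}} = \frac{1}{2 \frac{1}{-6 + \left(\frac{1}{3} + \frac{1}{3} \cdot 0\right)} \left(55 - 8 \left(\frac{1}{3} + \frac{1}{3} \cdot 0\right)\right)} = \frac{1}{2 \frac{1}{-6 + \left(\frac{1}{3} + 0\right)} \left(55 - 8 \left(\frac{1}{3} + 0\right)\right)} = \frac{1}{2 \frac{1}{-6 + \frac{1}{3}} \left(55 - \frac{8}{3}\right)} = \frac{1}{2 \frac{1}{- \frac{17}{3}} \left(55 - \frac{8}{3}\right)} = \frac{1}{2 \left(- \frac{3}{17}\right) \frac{157}{3}} = \frac{1}{- \frac{314}{17}} = - \frac{17}{314}$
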